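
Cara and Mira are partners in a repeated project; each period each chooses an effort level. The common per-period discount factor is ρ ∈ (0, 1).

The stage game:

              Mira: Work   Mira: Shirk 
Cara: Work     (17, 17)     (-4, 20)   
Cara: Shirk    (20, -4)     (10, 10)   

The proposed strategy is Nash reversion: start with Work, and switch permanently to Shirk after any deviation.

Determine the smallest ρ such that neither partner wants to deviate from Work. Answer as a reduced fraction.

3/10

Under grim trigger the critical discount factor is (T−C)/(T−P) with T = 20, C = 17, P = 10.
ρ* = (20−17)/(20−10) = 3/10.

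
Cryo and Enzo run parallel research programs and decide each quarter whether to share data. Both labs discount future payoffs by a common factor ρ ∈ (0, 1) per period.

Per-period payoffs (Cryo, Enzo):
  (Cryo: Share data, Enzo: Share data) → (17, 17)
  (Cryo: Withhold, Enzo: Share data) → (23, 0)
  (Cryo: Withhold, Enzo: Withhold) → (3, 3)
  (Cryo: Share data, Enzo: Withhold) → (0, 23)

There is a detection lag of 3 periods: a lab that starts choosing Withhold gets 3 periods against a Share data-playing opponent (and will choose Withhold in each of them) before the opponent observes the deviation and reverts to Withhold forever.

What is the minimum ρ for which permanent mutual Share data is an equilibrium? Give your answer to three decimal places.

0.669

The best deviation is to choose Withhold for all 3 undetected periods, earning 23 each, then 3 forever once detected.
Deviation value: 23(1−ρ^3)/(1−ρ) + 3ρ^3/(1−ρ); cooperation value: 17/(1−ρ).
IC: 17 ≥ 23(1−ρ^3) + 3ρ^3 = 23 − 20ρ^3.
So ρ^3 ≥ 6/20 = 3/10, giving ρ ≥ (3/10)^(1/3) ≈ 0.669.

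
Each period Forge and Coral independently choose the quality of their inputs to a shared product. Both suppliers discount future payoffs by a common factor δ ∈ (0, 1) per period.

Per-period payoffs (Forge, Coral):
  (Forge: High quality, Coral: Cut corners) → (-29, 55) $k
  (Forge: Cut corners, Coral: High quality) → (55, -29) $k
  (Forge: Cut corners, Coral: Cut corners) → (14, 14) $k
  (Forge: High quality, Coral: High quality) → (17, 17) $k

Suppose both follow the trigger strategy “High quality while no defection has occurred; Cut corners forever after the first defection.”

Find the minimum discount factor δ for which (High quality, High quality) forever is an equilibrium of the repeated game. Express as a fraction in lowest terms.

Cooperation forever yields 17 each period: 17/(1−δ).
Deviating yields 55 once, then 14 forever: 55 + 14δ/(1−δ).
No profitable deviation requires 17/(1−δ) ≥ 55 + 14δ/(1−δ).
Multiplying by (1−δ): 17 ≥ 55(1−δ) + 14δ = 55 − 41δ.
So 41δ ≥ 38, i.e. δ ≥ 38/41.

38/41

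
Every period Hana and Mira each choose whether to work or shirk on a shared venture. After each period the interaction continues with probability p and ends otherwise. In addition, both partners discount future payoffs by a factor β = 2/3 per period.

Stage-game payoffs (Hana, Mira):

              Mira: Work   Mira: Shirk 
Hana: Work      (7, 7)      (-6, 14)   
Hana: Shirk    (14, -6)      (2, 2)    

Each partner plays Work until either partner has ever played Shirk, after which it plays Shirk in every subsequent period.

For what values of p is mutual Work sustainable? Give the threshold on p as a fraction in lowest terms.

Expected continuation weight on next period's payoff is β·p = 2/3·p, which plays the role of the discount factor.
Cooperation requires 2/3·p ≥ (14−7)/(14−2) = 7/12, hence p ≥ 7/8.

7/8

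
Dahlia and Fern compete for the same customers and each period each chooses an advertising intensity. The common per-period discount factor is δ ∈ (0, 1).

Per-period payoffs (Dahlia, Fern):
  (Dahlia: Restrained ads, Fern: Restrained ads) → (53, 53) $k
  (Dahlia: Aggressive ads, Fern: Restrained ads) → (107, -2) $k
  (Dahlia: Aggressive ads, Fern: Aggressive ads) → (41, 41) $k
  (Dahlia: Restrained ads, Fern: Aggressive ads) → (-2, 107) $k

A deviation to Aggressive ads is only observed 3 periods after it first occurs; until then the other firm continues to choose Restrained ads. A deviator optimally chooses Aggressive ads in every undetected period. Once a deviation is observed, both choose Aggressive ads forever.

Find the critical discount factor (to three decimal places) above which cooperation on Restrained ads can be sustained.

Deviating for the 3 undetected periods gains 107−53 = 54 per period over cooperation, then loses 53−41 = 12 per period forever once punishment starts.
Gain: 54(1 + δ + … + δ^2); loss: 12·δ^3/(1−δ).
No profitable deviation ⇔ 54(1−δ^3) ≤ 12·δ^3, i.e. δ^3 ≥ 54/(54+12) = 9/11.
Hence δ ≥ (9/11)^(1/3) ≈ 0.935.

0.935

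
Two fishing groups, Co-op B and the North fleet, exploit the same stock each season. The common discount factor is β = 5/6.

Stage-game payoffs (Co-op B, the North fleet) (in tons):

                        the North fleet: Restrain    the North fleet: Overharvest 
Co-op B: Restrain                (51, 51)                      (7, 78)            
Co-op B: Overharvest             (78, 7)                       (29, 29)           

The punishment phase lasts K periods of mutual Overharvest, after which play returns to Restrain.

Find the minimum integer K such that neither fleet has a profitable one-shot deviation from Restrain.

IC: β(1−β^K)/(1−β) ≥ (78−51)/(51−29) = 27/22.
With β = 5/6: need 1 − β^K ≥ 27/22·(1−5/6)/(5/6), i.e. β^K ≤ 0.7545.
Since (5/6)^1 = 0.8333 and (5/6)^2 = 0.6944, the smallest such K is 2.

2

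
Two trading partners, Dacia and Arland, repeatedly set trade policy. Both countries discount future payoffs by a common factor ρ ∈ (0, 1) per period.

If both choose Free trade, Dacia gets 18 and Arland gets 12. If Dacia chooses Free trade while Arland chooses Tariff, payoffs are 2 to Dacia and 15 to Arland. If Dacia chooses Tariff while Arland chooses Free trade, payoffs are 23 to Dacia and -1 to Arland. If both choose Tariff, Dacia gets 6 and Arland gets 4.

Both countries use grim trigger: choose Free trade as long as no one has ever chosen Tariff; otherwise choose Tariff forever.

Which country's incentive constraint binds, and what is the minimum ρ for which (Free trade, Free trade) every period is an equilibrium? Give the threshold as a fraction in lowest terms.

Dacia's threshold: (23−18)/(23−6) = 5/17.
Arland's threshold: (15−12)/(15−4) = 3/11.
5/17 > 3/11, so Dacia binds and ρ* = 5/17.

Dacia; ρ ≥ 5/17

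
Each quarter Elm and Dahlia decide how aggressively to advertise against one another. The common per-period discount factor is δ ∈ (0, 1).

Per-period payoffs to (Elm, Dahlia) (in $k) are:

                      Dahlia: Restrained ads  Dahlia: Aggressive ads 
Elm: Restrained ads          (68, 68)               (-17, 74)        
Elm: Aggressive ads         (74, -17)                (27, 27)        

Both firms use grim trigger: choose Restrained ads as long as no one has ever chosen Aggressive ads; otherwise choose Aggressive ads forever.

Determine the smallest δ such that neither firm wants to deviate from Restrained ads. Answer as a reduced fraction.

68/(1−δ) ≥ 74 + 27δ/(1−δ)
68 ≥ 74 − 47δ
δ ≥ 6/47.

6/47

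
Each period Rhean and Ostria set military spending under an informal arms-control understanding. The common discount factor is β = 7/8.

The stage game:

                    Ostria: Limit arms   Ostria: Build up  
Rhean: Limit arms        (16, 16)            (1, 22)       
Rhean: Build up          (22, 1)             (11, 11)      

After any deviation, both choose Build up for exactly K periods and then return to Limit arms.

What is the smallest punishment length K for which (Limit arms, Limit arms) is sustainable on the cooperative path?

2

No profitable deviation requires (16−11)(β+…+β^K) ≥ 22−16, i.e. β+…+β^K ≥ 6/5 ≈ 1.2000.
With β = 7/8, the partial sums are K=1: 0.8750, K=2: 1.6406.
K = 2 is the first length at which the sum reaches 1.2000.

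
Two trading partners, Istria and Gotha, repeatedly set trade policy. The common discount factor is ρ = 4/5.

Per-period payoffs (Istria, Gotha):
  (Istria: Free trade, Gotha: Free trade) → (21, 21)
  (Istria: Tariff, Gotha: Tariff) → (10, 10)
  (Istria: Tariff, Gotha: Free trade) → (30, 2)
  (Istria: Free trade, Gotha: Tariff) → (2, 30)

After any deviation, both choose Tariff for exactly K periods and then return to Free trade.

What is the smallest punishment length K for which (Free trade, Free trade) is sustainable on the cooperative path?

IC: ρ(1−ρ^K)/(1−ρ) ≥ (30−21)/(21−10) = 9/11.
With ρ = 4/5: need 1 − ρ^K ≥ 9/11·(1−4/5)/(4/5), i.e. ρ^K ≤ 0.7955.
Since (4/5)^1 = 0.8000 and (4/5)^2 = 0.6400, the smallest such K is 2.

2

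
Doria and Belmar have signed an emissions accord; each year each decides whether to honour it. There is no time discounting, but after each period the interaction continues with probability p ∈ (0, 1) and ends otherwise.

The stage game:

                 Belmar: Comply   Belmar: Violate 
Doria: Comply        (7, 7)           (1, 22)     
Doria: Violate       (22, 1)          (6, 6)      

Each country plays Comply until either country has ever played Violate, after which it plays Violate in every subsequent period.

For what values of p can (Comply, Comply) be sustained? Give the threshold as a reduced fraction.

With no time discounting, the continuation probability p plays the role of the discount factor.
Grim-trigger IC: 7/(1−p) ≥ 22 + 6p/(1−p) ⇒ p ≥ (22−7)/(22−6) = 15/16.

15/16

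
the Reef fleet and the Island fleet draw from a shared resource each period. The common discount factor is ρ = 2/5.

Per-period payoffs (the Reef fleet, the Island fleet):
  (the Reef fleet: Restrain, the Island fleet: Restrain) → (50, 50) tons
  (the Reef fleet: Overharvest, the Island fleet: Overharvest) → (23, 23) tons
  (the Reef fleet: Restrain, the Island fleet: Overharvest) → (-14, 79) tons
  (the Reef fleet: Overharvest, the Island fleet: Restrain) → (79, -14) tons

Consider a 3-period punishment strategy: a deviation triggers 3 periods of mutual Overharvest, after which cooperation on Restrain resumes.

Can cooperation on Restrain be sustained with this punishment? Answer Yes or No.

No

IC: ρ+…+ρ^3 ≥ (79−50)/(50−23) = 29/27.
At ρ = 2/5: partial sum = 0.6240 < 1.0741. Cooperation not sustainable.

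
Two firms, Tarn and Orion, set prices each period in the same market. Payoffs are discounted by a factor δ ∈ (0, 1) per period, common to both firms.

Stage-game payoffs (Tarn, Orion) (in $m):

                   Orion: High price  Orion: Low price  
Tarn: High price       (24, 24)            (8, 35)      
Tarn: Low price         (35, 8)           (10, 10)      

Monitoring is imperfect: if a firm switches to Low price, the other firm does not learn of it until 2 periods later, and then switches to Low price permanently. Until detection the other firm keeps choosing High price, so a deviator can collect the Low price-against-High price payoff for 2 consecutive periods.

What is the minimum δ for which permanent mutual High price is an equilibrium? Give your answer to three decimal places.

0.663

The best deviation is to choose Low price for all 2 undetected periods, earning 35 each, then 10 forever once detected.
Deviation value: 35(1−δ^2)/(1−δ) + 10δ^2/(1−δ); cooperation value: 24/(1−δ).
IC: 24 ≥ 35(1−δ^2) + 10δ^2 = 35 − 25δ^2.
So δ^2 ≥ 11/25, giving δ ≥ (11/25)^(1/2) ≈ 0.663.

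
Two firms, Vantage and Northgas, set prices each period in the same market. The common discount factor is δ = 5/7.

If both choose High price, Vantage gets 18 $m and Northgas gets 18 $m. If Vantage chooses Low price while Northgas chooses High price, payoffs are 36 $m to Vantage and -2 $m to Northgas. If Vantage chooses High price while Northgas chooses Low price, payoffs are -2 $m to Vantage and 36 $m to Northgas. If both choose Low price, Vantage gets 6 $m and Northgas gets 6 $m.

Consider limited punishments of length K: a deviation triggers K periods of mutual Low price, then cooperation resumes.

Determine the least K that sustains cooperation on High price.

3

IC: δ(1−δ^K)/(1−δ) ≥ (36−18)/(18−6) = 3/2.
With δ = 5/7: need 1 − δ^K ≥ 3/2·(1−5/7)/(5/7), i.e. δ^K ≤ 0.4000.
Since (5/7)^2 = 0.5102 and (5/7)^3 = 0.3644, the smallest such K is 3.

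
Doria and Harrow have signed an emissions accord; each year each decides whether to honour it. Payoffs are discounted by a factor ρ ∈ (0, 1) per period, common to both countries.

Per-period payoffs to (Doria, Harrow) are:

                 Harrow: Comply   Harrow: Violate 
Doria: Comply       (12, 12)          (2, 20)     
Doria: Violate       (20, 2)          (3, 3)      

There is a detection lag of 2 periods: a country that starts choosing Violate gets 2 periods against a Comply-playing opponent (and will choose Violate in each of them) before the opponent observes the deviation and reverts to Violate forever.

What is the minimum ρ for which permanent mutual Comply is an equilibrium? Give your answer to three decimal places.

0.686

The best deviation is to choose Violate for all 2 undetected periods, earning 20 each, then 3 forever once detected.
Deviation value: 20(1−ρ^2)/(1−ρ) + 3ρ^2/(1−ρ); cooperation value: 12/(1−ρ).
IC: 12 ≥ 20(1−ρ^2) + 3ρ^2 = 20 − 17ρ^2.
So ρ^2 ≥ 8/17, giving ρ ≥ (8/17)^(1/2) ≈ 0.686.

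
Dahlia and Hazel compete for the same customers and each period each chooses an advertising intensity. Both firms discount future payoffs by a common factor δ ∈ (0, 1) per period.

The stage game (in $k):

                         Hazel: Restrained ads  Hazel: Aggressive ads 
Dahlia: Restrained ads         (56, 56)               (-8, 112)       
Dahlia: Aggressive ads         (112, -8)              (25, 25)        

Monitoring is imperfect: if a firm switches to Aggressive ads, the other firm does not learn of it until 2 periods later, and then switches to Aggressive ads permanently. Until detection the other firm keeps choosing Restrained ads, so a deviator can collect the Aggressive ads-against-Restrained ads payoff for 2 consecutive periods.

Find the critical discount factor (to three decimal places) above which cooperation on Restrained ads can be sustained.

0.802

The best deviation is to choose Aggressive ads for all 2 undetected periods, earning 112 each, then 25 forever once detected.
Deviation value: 112(1−δ^2)/(1−δ) + 25δ^2/(1−δ); cooperation value: 56/(1−δ).
IC: 56 ≥ 112(1−δ^2) + 25δ^2 = 112 − 87δ^2.
So δ^2 ≥ 56/87, giving δ ≥ (56/87)^(1/2) ≈ 0.802.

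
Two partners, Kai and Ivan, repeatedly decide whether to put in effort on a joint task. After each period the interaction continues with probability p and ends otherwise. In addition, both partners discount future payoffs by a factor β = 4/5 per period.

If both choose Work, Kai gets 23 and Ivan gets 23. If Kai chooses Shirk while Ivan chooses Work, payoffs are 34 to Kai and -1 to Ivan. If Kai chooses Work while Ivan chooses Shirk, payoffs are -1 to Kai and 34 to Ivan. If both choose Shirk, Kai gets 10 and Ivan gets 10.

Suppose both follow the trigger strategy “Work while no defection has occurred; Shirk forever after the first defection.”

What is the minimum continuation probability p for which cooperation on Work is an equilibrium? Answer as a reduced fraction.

55/96

With continuation probability p and discount β, the effective per-period discount factor is βp.
Grim-trigger IC: βp ≥ (34−23)/(34−10) = 11/24.
So p ≥ (11/24)/(4/5) = 55/96.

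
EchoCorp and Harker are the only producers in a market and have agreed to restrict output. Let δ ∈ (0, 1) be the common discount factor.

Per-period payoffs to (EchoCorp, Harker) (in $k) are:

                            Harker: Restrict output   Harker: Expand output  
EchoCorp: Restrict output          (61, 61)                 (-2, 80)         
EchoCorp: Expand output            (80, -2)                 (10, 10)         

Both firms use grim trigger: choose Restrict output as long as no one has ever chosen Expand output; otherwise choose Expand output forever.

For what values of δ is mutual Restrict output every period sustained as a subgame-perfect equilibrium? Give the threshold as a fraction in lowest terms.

19/70

61/(1−δ) ≥ 80 + 10δ/(1−δ)
61 ≥ 80 − 70δ
δ ≥ 19/70.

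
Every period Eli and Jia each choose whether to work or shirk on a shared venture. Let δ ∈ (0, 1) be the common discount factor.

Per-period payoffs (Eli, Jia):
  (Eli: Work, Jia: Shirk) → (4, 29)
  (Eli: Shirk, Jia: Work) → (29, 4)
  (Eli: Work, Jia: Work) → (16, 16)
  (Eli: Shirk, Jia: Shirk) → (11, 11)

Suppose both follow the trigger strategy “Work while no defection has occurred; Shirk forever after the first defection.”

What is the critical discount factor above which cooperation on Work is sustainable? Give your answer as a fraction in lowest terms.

One-period gain from deviating is 29 − 16 = 13. The loss is 16 − 11 = 5 in every subsequent period, with present value 5·δ/(1−δ).
Deviation is unprofitable when 5·δ/(1−δ) ≥ 13, i.e. δ/(1−δ) ≥ 13/5.
Equivalently δ ≥ 13/(13+5) = 13/18.

13/18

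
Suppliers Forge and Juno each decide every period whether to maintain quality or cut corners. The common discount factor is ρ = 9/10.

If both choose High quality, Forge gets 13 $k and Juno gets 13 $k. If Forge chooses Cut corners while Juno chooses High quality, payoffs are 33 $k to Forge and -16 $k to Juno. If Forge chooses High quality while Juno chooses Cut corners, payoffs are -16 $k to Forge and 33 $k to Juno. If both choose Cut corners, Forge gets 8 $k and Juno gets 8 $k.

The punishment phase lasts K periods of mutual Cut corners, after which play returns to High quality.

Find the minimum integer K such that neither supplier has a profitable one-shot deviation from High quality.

6

IC: ρ(1−ρ^K)/(1−ρ) ≥ (33−13)/(13−8) = 4.
With ρ = 9/10: need 1 − ρ^K ≥ 4·(1−9/10)/(9/10), i.e. ρ^K ≤ 0.5556.
Since (9/10)^5 = 0.5905 and (9/10)^6 = 0.5314, the smallest such K is 6.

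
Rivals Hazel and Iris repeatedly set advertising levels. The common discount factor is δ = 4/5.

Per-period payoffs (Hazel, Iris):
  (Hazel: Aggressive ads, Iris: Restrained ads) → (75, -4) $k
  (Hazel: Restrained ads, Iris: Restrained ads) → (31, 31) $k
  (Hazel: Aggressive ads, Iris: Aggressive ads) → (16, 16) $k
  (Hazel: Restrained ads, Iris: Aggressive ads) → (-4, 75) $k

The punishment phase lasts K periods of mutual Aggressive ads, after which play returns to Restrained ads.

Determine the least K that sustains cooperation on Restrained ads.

No profitable deviation requires (31−16)(δ+…+δ^K) ≥ 75−31, i.e. δ+…+δ^K ≥ 44/15 ≈ 2.9333.
With δ = 4/5, the partial sums are K=1: 0.8000, K=2: 1.4400, K=3: 1.9520, K=4: 2.3616, K=5: 2.6893, K=6: 2.9514.
K = 6 is the first length at which the sum reaches 2.9333.

6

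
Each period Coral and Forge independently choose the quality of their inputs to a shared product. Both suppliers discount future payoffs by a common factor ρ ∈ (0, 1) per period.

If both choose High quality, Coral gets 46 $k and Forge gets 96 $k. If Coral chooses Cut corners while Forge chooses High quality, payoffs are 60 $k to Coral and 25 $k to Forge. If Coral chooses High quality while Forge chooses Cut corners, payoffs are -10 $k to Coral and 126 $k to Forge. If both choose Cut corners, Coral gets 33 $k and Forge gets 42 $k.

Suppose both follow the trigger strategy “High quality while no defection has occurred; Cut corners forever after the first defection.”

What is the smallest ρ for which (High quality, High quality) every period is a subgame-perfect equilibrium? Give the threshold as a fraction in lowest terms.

Coral's threshold: (60−46)/(60−33) = 14/27.
Forge's threshold: (126−96)/(126−42) = 5/14.
14/27 > 5/14, so Coral binds and ρ* = 14/27.

14/27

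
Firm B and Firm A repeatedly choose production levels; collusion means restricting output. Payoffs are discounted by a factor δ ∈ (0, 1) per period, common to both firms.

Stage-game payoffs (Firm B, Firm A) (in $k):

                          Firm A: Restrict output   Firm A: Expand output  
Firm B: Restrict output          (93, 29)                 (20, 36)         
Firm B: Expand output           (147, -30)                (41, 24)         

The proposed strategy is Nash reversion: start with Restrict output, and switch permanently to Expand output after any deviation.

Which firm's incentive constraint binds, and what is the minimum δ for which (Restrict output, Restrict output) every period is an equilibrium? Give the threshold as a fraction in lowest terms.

Firm B: cooperation gives 93 each period; deviation gives 147 once then 41 forever.
  93/(1−δ) ≥ 147 + 41δ/(1−δ) ⇒ δ ≥ 54/106 = 27/53.
Firm A: cooperation gives 29 each period; deviation gives 36 once then 24 forever.
  δ ≥ 7/12.
Both must hold, so the binding constraint is Firm A's: δ ≥ 7/12.

Firm A; δ ≥ 7/12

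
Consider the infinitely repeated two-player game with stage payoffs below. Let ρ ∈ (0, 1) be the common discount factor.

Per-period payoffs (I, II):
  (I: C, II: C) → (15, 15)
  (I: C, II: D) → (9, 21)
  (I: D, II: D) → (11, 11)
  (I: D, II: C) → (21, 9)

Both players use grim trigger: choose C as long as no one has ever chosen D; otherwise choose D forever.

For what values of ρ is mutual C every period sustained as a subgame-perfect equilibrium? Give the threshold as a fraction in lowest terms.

3/5

One-period gain from deviating is 21 − 15 = 6. The loss is 15 − 11 = 4 in every subsequent period, with present value 4·ρ/(1−ρ).
Deviation is unprofitable when 4·ρ/(1−ρ) ≥ 6, i.e. ρ/(1−ρ) ≥ 3/2.
Equivalently ρ ≥ 6/(6+4) = 3/5.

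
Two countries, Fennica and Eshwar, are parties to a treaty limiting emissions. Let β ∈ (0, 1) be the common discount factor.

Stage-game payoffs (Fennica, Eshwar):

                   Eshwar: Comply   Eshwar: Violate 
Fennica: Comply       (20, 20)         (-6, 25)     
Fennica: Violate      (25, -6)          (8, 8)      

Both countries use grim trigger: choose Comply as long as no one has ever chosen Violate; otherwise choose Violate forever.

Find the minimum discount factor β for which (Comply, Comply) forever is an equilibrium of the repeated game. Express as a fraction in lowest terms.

One-period gain from deviating is 25 − 20 = 5. The loss is 20 − 8 = 12 in every subsequent period, with present value 12·β/(1−β).
Deviation is unprofitable when 12·β/(1−β) ≥ 5, i.e. β/(1−β) ≥ 5/12.
Equivalently β ≥ 5/(5+12) = 5/17.

5/17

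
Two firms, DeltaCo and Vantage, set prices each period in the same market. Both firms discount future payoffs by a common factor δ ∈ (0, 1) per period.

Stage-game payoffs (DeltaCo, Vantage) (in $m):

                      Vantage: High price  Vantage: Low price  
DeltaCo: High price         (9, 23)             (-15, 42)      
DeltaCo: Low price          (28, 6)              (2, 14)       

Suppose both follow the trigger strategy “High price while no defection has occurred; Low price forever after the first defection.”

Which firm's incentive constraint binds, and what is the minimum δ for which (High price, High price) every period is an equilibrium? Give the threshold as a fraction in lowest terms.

DeltaCo: cooperation gives 9 each period; deviation gives 28 once then 2 forever.
  9/(1−δ) ≥ 28 + 2δ/(1−δ) ⇒ δ ≥ 19/26.
Vantage: cooperation gives 23 each period; deviation gives 42 once then 14 forever.
  δ ≥ 19/28.
Both must hold, so the binding constraint is DeltaCo's: δ ≥ 19/26.

DeltaCo; δ ≥ 19/26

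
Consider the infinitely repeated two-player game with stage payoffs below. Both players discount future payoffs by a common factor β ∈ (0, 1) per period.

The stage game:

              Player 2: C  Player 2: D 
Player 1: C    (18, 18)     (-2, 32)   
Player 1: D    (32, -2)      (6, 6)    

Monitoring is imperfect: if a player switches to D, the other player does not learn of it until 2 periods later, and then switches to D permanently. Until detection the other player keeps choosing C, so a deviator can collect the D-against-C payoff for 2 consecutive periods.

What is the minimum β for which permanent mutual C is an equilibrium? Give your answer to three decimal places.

The best deviation is to choose D for all 2 undetected periods, earning 32 each, then 6 forever once detected.
Deviation value: 32(1−β^2)/(1−β) + 6β^2/(1−β); cooperation value: 18/(1−β).
IC: 18 ≥ 32(1−β^2) + 6β^2 = 32 − 26β^2.
So β^2 ≥ 14/26 = 7/13, giving β ≥ (7/13)^(1/2) ≈ 0.734.

0.734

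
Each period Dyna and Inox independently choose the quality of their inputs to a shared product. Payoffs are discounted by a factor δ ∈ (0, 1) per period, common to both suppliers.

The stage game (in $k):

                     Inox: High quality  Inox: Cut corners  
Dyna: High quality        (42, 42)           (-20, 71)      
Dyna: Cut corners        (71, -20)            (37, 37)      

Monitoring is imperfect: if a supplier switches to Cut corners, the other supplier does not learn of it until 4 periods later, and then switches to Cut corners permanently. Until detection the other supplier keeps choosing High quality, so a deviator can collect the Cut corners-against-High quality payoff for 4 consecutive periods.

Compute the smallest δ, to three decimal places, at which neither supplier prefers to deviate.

A deviator earns 71 for 4 periods, then 37 forever; cooperating earns 42 forever. Multiplying the IC by (1−δ):
42 ≥ 71(1−δ^4) + 37δ^4, so 34·δ^4 ≥ 29 and δ^4 ≥ 29/34.
δ ≥ (29/34)^(1/4) ≈ 0.961.

0.961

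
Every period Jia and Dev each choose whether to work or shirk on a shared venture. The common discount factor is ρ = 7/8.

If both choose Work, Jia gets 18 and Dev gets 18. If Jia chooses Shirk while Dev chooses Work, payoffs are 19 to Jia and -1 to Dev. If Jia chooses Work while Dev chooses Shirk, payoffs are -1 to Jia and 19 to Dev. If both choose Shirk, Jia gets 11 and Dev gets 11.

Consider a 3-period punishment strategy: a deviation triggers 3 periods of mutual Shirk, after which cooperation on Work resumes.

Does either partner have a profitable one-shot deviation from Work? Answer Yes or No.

Comparing payoff streams over the 4 periods until play realigns: cooperate → 18(1+ρ+…+ρ^3); deviate → 19 + 11(ρ+…+ρ^3).
Cooperation is sustained iff (18−11)(ρ+…+ρ^3) ≥ 19−18.
ρ+…+ρ^3 = 7/8·(1−(7/8)^3)/(1−7/8) = 2.3105, and (19−18)/(18−11) = 0.1429.
2.3105 ≥ 0.1429, so cooperation is sustainable.

No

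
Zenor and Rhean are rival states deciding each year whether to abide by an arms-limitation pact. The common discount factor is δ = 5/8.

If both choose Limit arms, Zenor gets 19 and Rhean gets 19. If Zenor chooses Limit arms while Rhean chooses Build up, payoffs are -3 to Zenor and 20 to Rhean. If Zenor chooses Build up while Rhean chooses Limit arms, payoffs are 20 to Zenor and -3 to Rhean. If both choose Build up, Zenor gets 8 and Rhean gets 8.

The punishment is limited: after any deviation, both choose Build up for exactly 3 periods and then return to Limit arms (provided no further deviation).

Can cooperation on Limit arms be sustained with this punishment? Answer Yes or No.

Yes

A one-shot deviation gives 20 now, then 8 for 3 periods, then back to 19.
Gain from deviating: (20−19) today; loss: (19−8) in each of the next 3 periods.
No-deviation condition: (19−8)(δ+…+δ^3) ≥ 20−19, i.e. δ+…+δ^3 ≥ 1/11.
At δ = 5/8: δ+…+δ^3 = 1.2598 ≥ 0.0909.
So cooperation is sustainable.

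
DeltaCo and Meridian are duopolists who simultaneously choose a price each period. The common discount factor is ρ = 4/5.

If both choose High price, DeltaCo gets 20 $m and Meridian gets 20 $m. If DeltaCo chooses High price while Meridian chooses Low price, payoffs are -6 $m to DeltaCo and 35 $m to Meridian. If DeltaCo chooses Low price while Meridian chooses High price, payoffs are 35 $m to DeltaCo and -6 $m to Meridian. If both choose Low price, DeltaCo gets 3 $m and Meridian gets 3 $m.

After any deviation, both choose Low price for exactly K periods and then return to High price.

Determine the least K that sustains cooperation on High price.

No profitable deviation requires (20−3)(ρ+…+ρ^K) ≥ 35−20, i.e. ρ+…+ρ^K ≥ 15/17 ≈ 0.8824.
With ρ = 4/5, the partial sums are K=1: 0.8000, K=2: 1.4400.
K = 2 is the first length at which the sum reaches 0.8824.

2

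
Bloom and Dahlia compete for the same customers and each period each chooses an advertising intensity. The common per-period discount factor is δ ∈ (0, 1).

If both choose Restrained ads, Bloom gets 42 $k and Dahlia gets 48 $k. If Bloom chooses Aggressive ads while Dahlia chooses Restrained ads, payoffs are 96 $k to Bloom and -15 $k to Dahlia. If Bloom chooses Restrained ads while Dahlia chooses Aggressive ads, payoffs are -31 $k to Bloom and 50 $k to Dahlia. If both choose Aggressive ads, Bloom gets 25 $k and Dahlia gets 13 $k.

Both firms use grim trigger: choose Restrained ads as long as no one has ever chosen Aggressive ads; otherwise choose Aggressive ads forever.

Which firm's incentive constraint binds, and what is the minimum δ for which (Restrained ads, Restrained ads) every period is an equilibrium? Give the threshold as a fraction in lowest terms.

For Bloom: deviation gain 96−42 = 54, per-period punishment loss 42−25 = 17. IC gives δ ≥ 54/71.
For Dahlia: gain 2, loss 35 per period, so δ ≥ 2/37.
The tighter constraint is Bloom's, so cooperation needs δ ≥ 54/71.

Bloom; δ ≥ 54/71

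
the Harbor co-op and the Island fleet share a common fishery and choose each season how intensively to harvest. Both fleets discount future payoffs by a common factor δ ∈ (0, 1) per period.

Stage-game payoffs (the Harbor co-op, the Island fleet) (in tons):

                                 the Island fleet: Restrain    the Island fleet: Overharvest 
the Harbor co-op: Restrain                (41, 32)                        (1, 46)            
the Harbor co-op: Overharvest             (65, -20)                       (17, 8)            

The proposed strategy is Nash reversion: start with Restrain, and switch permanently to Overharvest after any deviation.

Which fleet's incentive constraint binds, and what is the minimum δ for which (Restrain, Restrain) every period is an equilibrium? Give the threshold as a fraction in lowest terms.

the Harbor co-op; δ ≥ 1/2

the Harbor co-op: cooperation gives 41 each period; deviation gives 65 once then 17 forever.
  41/(1−δ) ≥ 65 + 17δ/(1−δ) ⇒ δ ≥ 24/48 = 1/2.
the Island fleet: cooperation gives 32 each period; deviation gives 46 once then 8 forever.
  δ ≥ 14/38 = 7/19.
Both must hold, so the binding constraint is the Harbor co-op's: δ ≥ 1/2.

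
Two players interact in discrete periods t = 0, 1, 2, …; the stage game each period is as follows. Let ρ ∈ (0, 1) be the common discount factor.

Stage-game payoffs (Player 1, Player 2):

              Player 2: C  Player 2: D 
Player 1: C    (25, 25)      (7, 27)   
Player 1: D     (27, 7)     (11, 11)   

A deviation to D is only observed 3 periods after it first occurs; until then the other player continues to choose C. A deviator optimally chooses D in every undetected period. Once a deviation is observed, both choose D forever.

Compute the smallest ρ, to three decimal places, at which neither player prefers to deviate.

0.500

The best deviation is to choose D for all 3 undetected periods, earning 27 each, then 11 forever once detected.
Deviation value: 27(1−ρ^3)/(1−ρ) + 11ρ^3/(1−ρ); cooperation value: 25/(1−ρ).
IC: 25 ≥ 27(1−ρ^3) + 11ρ^3 = 27 − 16ρ^3.
So ρ^3 ≥ 2/16 = 1/8, giving ρ ≥ (1/8)^(1/3) ≈ 0.500.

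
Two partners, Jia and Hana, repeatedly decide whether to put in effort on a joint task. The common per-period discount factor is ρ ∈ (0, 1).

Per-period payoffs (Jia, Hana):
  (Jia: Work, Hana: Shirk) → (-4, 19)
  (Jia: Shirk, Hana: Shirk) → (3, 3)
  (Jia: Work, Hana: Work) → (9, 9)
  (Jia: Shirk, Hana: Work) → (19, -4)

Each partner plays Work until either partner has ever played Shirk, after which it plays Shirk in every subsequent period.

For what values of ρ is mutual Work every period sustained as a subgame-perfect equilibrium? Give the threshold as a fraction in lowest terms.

5/8

One-period gain from deviating is 19 − 9 = 10. The loss is 9 − 3 = 6 in every subsequent period, with present value 6·ρ/(1−ρ).
Deviation is unprofitable when 6·ρ/(1−ρ) ≥ 10, i.e. ρ/(1−ρ) ≥ 5/3.
Equivalently ρ ≥ 10/(10+6) = 5/8.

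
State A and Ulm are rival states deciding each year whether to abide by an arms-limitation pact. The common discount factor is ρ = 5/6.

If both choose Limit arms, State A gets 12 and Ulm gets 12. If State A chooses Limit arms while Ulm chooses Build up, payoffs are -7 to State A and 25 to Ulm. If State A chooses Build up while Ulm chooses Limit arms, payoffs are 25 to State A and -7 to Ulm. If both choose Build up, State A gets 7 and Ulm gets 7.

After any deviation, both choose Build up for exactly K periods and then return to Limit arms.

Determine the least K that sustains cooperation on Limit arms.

5

Need Σ_{k=1}^{K} ρ^k ≥ (25−12)/(12−7) = 2.6000 at ρ = 5/6.
At K = 4 the sum is 2.5887 < 2.6000; at K = 5 it is 2.9906 ≥ 2.6000.
So the minimum punishment length is K = 5.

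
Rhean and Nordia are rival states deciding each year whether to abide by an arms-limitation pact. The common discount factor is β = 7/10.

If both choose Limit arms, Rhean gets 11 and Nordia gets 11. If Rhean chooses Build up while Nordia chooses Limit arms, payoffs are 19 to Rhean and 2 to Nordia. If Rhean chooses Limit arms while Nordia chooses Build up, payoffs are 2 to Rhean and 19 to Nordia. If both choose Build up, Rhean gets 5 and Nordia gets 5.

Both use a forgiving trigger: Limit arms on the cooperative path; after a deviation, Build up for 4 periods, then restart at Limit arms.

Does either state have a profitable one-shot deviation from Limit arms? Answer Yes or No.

No

Comparing payoff streams over the 5 periods until play realigns: cooperate → 11(1+β+…+β^4); deviate → 19 + 5(β+…+β^4).
Cooperation is sustained iff (11−5)(β+…+β^4) ≥ 19−11.
β+…+β^4 = 7/10·(1−(7/10)^4)/(1−7/10) = 1.7731, and (19−11)/(11−5) = 1.3333.
1.7731 ≥ 1.3333, so cooperation is sustainable.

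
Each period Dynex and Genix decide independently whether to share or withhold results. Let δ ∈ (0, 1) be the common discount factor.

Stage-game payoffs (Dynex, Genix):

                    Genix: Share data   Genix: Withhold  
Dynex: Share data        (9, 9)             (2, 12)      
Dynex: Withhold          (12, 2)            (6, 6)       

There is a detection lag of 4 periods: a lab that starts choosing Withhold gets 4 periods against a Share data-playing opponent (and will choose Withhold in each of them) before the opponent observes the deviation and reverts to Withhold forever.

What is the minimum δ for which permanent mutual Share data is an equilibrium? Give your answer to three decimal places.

The best deviation is to choose Withhold for all 4 undetected periods, earning 12 each, then 6 forever once detected.
Deviation value: 12(1−δ^4)/(1−δ) + 6δ^4/(1−δ); cooperation value: 9/(1−δ).
IC: 9 ≥ 12(1−δ^4) + 6δ^4 = 12 − 6δ^4.
So δ^4 ≥ 3/6 = 1/2, giving δ ≥ (1/2)^(1/4) ≈ 0.841.

0.841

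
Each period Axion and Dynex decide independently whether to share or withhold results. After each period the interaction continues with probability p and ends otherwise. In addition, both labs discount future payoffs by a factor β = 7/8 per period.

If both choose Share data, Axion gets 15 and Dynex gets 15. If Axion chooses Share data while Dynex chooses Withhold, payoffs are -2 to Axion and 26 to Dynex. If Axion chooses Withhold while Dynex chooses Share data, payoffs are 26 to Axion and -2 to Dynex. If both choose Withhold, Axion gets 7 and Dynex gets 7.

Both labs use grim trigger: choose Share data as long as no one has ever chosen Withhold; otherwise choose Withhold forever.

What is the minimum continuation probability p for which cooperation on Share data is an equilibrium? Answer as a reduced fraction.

88/133

With continuation probability p and discount β, the effective per-period discount factor is βp.
Grim-trigger IC: βp ≥ (26−15)/(26−7) = 11/19.
So p ≥ (11/19)/(7/8) = 88/133.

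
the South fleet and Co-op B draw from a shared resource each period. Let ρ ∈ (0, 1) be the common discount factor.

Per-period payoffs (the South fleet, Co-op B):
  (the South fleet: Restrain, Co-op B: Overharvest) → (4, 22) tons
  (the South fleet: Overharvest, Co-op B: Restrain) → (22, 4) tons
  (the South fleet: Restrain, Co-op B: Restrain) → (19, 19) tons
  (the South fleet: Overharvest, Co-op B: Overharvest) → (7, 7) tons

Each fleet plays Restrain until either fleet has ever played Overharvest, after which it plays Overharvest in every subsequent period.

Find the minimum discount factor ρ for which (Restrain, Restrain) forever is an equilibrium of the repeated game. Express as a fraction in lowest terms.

Cooperation forever yields 19 each period: 19/(1−ρ).
Deviating yields 22 once, then 7 forever: 22 + 7ρ/(1−ρ).
No profitable deviation requires 19/(1−ρ) ≥ 22 + 7ρ/(1−ρ).
Multiplying by (1−ρ): 19 ≥ 22(1−ρ) + 7ρ = 22 − 15ρ.
So 15ρ ≥ 3, i.e. ρ ≥ 3/15 = 1/5.

1/5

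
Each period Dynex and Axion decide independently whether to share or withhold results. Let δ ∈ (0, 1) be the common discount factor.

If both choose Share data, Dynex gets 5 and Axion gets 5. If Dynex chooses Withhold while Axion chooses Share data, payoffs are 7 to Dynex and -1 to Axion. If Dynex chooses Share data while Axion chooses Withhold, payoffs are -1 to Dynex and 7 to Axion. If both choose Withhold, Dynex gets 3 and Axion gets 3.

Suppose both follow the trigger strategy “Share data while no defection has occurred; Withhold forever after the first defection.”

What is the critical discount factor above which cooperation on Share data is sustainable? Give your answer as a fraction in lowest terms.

1/2

One-period gain from deviating is 7 − 5 = 2. The loss is 5 − 3 = 2 in every subsequent period, with present value 2·δ/(1−δ).
Deviation is unprofitable when 2·δ/(1−δ) ≥ 2, i.e. δ/(1−δ) ≥ 1.
Equivalently δ ≥ 2/(2+2) = 1/2.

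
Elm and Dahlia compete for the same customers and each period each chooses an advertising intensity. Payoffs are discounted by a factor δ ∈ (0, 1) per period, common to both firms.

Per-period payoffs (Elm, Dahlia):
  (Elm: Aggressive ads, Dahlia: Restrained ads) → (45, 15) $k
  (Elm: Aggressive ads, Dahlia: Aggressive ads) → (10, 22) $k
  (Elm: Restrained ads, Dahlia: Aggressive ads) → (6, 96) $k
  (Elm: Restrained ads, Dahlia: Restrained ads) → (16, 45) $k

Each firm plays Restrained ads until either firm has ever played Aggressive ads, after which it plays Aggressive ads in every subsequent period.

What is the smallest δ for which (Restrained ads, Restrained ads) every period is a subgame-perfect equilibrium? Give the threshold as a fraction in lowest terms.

29/35

Elm's threshold: (45−16)/(45−10) = 29/35.
Dahlia's threshold: (96−45)/(96−22) = 51/74.
29/35 > 51/74, so Elm binds and δ* = 29/35.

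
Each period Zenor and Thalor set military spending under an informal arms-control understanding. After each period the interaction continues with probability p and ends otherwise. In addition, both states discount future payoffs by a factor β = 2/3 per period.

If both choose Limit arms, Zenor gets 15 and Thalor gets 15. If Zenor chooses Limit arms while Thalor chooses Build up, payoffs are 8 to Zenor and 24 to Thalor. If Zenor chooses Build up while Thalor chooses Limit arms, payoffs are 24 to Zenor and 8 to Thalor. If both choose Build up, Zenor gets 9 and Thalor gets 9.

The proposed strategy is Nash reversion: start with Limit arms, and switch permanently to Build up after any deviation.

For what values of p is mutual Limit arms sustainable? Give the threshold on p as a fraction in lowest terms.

9/10

Expected continuation weight on next period's payoff is β·p = 2/3·p, which plays the role of the discount factor.
Cooperation requires 2/3·p ≥ (24−15)/(24−9) = 3/5, hence p ≥ 9/10.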